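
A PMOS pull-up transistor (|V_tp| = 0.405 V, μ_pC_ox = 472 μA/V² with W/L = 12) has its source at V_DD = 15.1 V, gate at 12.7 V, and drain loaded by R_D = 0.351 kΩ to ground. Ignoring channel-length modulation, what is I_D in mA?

I_D = 11.3 mA

V_SG = V_DD − V_G = 15.1 − 12.7 = 2.4 V, so V_ov = 2.4 − 0.405 = 2 V.
k_p = μ_pC_ox · (W/L) = 5.664 mA/V².
Assume saturation: I_D = ½ k_p V_ov² = 0.5 × 5.664 × 2² = 11.3 mA, giving V_SD = V_DD − I_D R_D = 15.1 − 11.3 × 0.351 = 11.1 V.
V_SD = 11.1 V ≥ V_ov = 2 V, confirming saturation.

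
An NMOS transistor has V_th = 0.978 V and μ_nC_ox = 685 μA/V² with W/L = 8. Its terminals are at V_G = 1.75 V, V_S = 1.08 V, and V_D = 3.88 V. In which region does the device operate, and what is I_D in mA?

Cutoff; I_D = 0 mA

V_GS = V_G − V_S = 1.75 − 1.08 = 0.67 V; V_DS = V_D − V_S = 3.88 − 1.08 = 2.8 V.
V_GS = 0.67 V < V_th = 0.978 V, so the transistor is in cutoff.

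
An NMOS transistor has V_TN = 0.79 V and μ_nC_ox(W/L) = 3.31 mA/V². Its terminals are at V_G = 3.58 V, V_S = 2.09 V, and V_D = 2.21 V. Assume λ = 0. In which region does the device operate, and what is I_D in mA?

V_GS = V_G − V_S = 3.58 − 2.09 = 1.49 V; V_DS = V_D − V_S = 2.21 − 2.09 = 0.12 V.
V_ov = V_GS − V_TN = 1.49 − 0.79 = 0.7 V.
Since V_DS = 0.12 V < V_ov = 0.7 V, the device is in the triode region.
I_D = k_n [V_ov · V_DS − ½ V_DS²] = 3.31 × [0.7 × 0.12 − 0.5 × 0.12²] = 0.254 mA.

Triode; I_D = 0.254 mA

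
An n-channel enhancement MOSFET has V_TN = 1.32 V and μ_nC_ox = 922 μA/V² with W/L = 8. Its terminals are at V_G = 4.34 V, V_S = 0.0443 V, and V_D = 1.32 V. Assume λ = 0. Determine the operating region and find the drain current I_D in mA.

V_GS = V_G − V_S = 4.34 − 0.0443 = 4.3 V; V_DS = V_D − V_S = 1.32 − 0.0443 = 1.28 V.
k_n = μ_nC_ox · (W/L) = 7.376 mA/V².
V_ov = V_GS − V_TN = 4.3 − 1.32 = 2.98 V.
Since V_DS = 1.28 V < V_ov = 2.98 V, the device is in the triode region.
I_D = k_n [V_ov · V_DS − ½ V_DS²] = 7.376 × [2.98 × 1.28 − 0.5 × 1.28²] = 22 mA.

Triode; I_D = 22.0 mA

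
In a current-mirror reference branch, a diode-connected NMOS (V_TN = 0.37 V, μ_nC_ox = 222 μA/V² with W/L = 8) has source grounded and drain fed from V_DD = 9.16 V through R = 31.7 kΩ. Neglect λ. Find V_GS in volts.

V_GS = 0.911 V

With gate tied to drain, V_GS = V_DS ≥ V_GS − V_TN, so the device is in saturation.
k_n = μ_nC_ox · (W/L) = 1.776 mA/V².
KCL at the drain: ½ k_n (V_GS − V_TN)² = (V_DD − V_GS)/R.
Let x = V_GS − 0.37. Then 28.1 x² + x − 8.79 = 0, giving x = 0.541 V (positive root), so V_GS = 0.911 V.
I_D = (V_DD − V_GS)/R = (9.16 − 0.911) / 31.7 = 0.26 mA.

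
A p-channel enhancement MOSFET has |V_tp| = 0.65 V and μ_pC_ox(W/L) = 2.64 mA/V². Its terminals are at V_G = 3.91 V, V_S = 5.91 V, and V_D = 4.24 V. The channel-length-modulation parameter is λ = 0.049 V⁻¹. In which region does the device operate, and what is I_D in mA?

V_SG = V_S − V_G = 5.91 − 3.91 = 2 V; V_SD = V_S − V_D = 5.91 − 4.24 = 1.67 V.
V_ov = V_SG − |V_tp| = 2 − 0.65 = 1.35 V.
Since V_SD = 1.67 V ≥ V_ov = 1.35 V, the device is in saturation.
I_D = ½ k_p V_ov² (1 + λ V_SD) = 0.5 × 2.64 × 1.35² × (1 + 0.049 × 1.67) = 2.6 mA.

Saturation; I_D = 2.60 mA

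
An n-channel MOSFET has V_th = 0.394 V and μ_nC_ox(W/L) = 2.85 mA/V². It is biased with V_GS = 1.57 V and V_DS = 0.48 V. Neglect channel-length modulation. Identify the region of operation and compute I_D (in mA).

V_ov = V_GS − V_th = 1.57 − 0.394 = 1.18 V.
Since V_DS = 0.48 V < V_ov = 1.18 V, the device is in the triode region.
I_D = k_n [V_ov · V_DS − ½ V_DS²] = 2.85 × [1.18 × 0.48 − 0.5 × 0.48²] = 1.28 mA.

Triode; I_D = 1.28 mA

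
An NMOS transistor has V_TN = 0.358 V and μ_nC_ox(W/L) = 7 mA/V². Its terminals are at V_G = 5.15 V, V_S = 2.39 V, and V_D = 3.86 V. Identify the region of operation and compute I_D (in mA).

Triode; I_D = 17.2 mA

V_GS = V_G − V_S = 5.15 − 2.39 = 2.76 V; V_DS = V_D − V_S = 3.86 − 2.39 = 1.47 V.
V_ov = V_GS − V_TN = 2.76 − 0.358 = 2.4 V.
Since V_DS = 1.47 V < V_ov = 2.4 V, the device is in the triode region.
I_D = k_n [V_ov · V_DS − ½ V_DS²] = 7 × [2.4 × 1.47 − 0.5 × 1.47²] = 17.2 mA.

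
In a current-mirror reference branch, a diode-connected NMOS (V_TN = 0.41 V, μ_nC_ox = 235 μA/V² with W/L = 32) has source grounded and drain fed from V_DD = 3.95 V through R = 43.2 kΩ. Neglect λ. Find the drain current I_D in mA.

I_D = 0.0786 mA

With gate tied to drain, V_GS = V_DS ≥ V_GS − V_TN, so the device is in saturation.
k_n = μ_nC_ox · (W/L) = 7.52 mA/V².
KCL at the drain: ½ k_n (V_GS − V_TN)² = (V_DD − V_GS)/R.
Let x = V_GS − 0.41. Then 162 x² + x − 3.54 = 0, giving x = 0.145 V (positive root), so V_GS = 0.555 V.
I_D = (V_DD − V_GS)/R = (3.95 − 0.555) / 43.2 = 0.0786 mA.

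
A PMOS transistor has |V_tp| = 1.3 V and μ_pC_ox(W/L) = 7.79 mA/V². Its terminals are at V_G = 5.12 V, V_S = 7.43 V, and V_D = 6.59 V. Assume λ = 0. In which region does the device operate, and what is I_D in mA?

V_SG = V_S − V_G = 7.43 − 5.12 = 2.31 V; V_SD = V_S − V_D = 7.43 − 6.59 = 0.84 V.
V_ov = V_SG − |V_tp| = 2.31 − 1.3 = 1.01 V.
Since V_SD = 0.84 V < V_ov = 1.01 V, the device is in the triode region.
I_D = k_p [V_ov · V_SD − ½ V_SD²] = 7.79 × [1.01 × 0.84 − 0.5 × 0.84²] = 3.86 mA.

Triode; I_D = 3.86 mA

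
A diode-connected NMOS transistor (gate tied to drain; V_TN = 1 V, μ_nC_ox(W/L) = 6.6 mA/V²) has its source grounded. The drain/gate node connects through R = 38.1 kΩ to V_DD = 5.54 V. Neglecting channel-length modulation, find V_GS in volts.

V_GS = 1.19 V

With gate tied to drain, V_GS = V_DS ≥ V_GS − V_TN, so the device is in saturation.
KCL at the drain: ½ k_n (V_GS − V_TN)² = (V_DD − V_GS)/R.
Let x = V_GS − 1. Then 126 x² + x − 4.54 = 0, giving x = 0.186 V (positive root), so V_GS = 1.19 V.
I_D = (V_DD − V_GS)/R = (5.54 − 1.19) / 38.1 = 0.114 mA.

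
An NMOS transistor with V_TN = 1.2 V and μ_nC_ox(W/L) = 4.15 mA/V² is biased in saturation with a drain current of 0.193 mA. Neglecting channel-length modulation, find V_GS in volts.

V_GS = 1.50 V

In saturation I_D = ½ k_n (V_GS − V_TN)², so V_GS − V_TN = √(2 I_D / k_n) = √(2 × 0.193 / 4.15) = 0.305 V.
V_GS = 1.2 + 0.305 = 1.5 V.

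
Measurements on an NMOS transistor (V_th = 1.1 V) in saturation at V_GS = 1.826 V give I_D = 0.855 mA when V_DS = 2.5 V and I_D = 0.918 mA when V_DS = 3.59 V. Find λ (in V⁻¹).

With V_GS fixed, I_D ∝ (1 + λ V_DS) in saturation, so I_D2/I_D1 = (1 + λ V_DS2)/(1 + λ V_DS1).
0.918/0.855 = 1.074 = (1 + 3.59 λ)/(1 + 2.5 λ).
Solving: λ (I_D1 V_DS2 − I_D2 V_DS1) = I_D2 − I_D1, so λ = (0.918 − 0.855) / (0.855 × 3.59 − 0.918 × 2.5) = 0.063 / 0.774 = 0.0813 V⁻¹.

λ = 0.0813 V⁻¹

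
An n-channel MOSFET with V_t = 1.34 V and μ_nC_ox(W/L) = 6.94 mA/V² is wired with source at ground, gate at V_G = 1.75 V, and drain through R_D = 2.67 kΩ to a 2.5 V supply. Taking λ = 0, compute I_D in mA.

V_GS = V_G = 1.75 V, so V_ov = 1.75 − 1.34 = 0.41 V.
Assume saturation: I_D = ½ k_n V_ov² = 0.5 × 6.94 × 0.41² = 0.583 mA, giving V_DS = V_DD − I_D R_D = 2.5 − 0.583 × 2.67 = 0.943 V.
V_DS = 0.943 V ≥ V_ov = 0.41 V, confirming saturation.

I_D = 0.583 mA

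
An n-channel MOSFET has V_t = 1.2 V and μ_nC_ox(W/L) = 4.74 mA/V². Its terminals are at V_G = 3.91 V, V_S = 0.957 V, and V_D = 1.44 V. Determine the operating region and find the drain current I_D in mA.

V_GS = V_G − V_S = 3.91 − 0.957 = 2.95 V; V_DS = V_D − V_S = 1.44 − 0.957 = 0.483 V.
V_ov = V_GS − V_t = 2.95 − 1.2 = 1.75 V.
Since V_DS = 0.483 V < V_ov = 1.75 V, the device is in the triode region.
I_D = k_n [V_ov · V_DS − ½ V_DS²] = 4.74 × [1.75 × 0.483 − 0.5 × 0.483²] = 3.46 mA.

Triode; I_D = 3.46 mA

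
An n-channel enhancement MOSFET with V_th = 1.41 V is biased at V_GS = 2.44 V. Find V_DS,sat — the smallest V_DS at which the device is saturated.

V_DS,sat = 1.03 V

The boundary between triode and saturation is V_DS = V_GS − V_th = V_ov.
V_ov = 2.44 − 1.41 = 1.03 V.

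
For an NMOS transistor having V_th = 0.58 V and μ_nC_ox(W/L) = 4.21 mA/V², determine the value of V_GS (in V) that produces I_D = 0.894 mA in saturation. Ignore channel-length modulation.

In saturation I_D = ½ k_n (V_GS − V_th)², so V_GS − V_th = √(2 I_D / k_n) = √(2 × 0.894 / 4.21) = 0.652 V.
V_GS = 0.58 + 0.652 = 1.23 V.

V_GS = 1.23 V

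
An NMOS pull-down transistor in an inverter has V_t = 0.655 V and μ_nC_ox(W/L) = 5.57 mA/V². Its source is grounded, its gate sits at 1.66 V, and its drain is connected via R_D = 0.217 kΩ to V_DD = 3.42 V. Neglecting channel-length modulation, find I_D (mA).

I_D = 2.81 mA

V_GS = V_G = 1.66 V, so V_ov = 1.66 − 0.655 = 1 V.
Assume saturation: I_D = ½ k_n V_ov² = 0.5 × 5.57 × 1² = 2.81 mA, giving V_DS = V_DD − I_D R_D = 3.42 − 2.81 × 0.217 = 2.81 V.
V_DS = 2.81 V ≥ V_ov = 1 V, confirming saturation.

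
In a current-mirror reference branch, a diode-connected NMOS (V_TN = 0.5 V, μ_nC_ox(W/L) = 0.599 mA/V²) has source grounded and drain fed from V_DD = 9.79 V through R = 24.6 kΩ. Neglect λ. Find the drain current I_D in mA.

With gate tied to drain, V_GS = V_DS ≥ V_GS − V_TN, so the device is in saturation.
KCL at the drain: ½ k_n (V_GS − V_TN)² = (V_DD − V_GS)/R.
Let x = V_GS − 0.5. Then 7.37 x² + x − 9.29 = 0, giving x = 1.06 V (positive root), so V_GS = 1.56 V.
I_D = (V_DD − V_GS)/R = (9.79 − 1.56) / 24.6 = 0.335 mA.

I_D = 0.335 mA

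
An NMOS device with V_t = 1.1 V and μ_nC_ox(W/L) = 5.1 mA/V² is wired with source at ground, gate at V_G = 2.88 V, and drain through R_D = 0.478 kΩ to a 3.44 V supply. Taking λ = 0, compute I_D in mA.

I_D = 5.55 mA

V_GS = V_G = 2.88 V, so V_ov = 2.88 − 1.1 = 1.78 V.
Assume saturation: I_D = ½ k_n V_ov² = 0.5 × 5.1 × 1.78² = 8.08 mA, giving V_DS = V_DD − I_D R_D = 3.44 − 8.08 × 0.478 = -0.422 V.
But -0.422 V < V_ov = 1.78 V, so the device is actually in triode.
In triode I_D = k_n[V_ov V_DS − ½ V_DS²] and I_D = (V_DD − V_DS)/R_D. Equating: 1.22 V_DS² − 5.339 V_DS + 3.44 = 0, giving V_DS = 0.785 V (the root below V_ov).
I_D = (3.44 − 0.785) / 0.478 = 5.55 mA.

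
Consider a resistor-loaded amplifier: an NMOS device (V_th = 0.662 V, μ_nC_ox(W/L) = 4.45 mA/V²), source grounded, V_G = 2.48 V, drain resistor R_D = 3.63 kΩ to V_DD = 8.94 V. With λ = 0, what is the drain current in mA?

I_D = 2.37 mA

V_GS = V_G = 2.48 V, so V_ov = 2.48 − 0.662 = 1.82 V.
Assume saturation: I_D = ½ k_n V_ov² = 0.5 × 4.45 × 1.82² = 7.35 mA, giving V_DS = V_DD − I_D R_D = 8.94 − 7.35 × 3.63 = -17.8 V.
But -17.8 V < V_ov = 1.82 V, so the device is actually in triode.
In triode I_D = k_n[V_ov V_DS − ½ V_DS²] and I_D = (V_DD − V_DS)/R_D. Equating: 8.08 V_DS² − 30.37 V_DS + 8.94 = 0, giving V_DS = 0.322 V (the root below V_ov).
I_D = (8.94 − 0.322) / 3.63 = 2.37 mA.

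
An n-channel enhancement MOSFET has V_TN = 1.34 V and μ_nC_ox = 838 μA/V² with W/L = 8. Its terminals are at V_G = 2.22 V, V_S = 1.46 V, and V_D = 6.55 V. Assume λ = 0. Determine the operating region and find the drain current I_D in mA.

Cutoff; I_D = 0 mA

V_GS = V_G − V_S = 2.22 − 1.46 = 0.76 V; V_DS = V_D − V_S = 6.55 − 1.46 = 5.09 V.
V_GS = 0.76 V < V_TN = 1.34 V, so the transistor is in cutoff.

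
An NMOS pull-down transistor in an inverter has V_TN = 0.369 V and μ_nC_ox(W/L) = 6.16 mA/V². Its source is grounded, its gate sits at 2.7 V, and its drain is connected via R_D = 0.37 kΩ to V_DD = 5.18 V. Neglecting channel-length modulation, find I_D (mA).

I_D = 11.3 mA

V_GS = V_G = 2.7 V, so V_ov = 2.7 − 0.369 = 2.33 V.
Assume saturation: I_D = ½ k_n V_ov² = 0.5 × 6.16 × 2.33² = 16.7 mA, giving V_DS = V_DD − I_D R_D = 5.18 − 16.7 × 0.37 = -1.01 V.
But -1.01 V < V_ov = 2.33 V, so the device is actually in triode.
In triode I_D = k_n[V_ov V_DS − ½ V_DS²] and I_D = (V_DD − V_DS)/R_D. Equating: 1.14 V_DS² − 6.313 V_DS + 5.18 = 0, giving V_DS = 1 V (the root below V_ov).
I_D = (5.18 − 1) / 0.37 = 11.3 mA.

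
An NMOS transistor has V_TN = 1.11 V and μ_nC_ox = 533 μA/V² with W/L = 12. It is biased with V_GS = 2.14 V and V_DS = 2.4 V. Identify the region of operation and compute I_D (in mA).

k_n = μ_nC_ox · (W/L) = 6.396 mA/V².
V_ov = V_GS − V_TN = 2.14 − 1.11 = 1.03 V.
Since V_DS = 2.4 V ≥ V_ov = 1.03 V, the device is in saturation.
I_D = ½ k_n V_ov² = 0.5 × 6.396 × 1.03² = 3.39 mA.

Saturation; I_D = 3.39 mA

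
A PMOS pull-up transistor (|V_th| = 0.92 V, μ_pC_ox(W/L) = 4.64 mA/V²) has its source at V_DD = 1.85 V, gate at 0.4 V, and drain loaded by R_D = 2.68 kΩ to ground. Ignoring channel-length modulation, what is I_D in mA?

V_SG = V_DD − V_G = 1.85 − 0.4 = 1.45 V, so V_ov = 1.45 − 0.92 = 0.53 V.
Assume saturation: I_D = ½ k_p V_ov² = 0.5 × 4.64 × 0.53² = 0.652 mA, giving V_SD = V_DD − I_D R_D = 1.85 − 0.652 × 2.68 = 0.103 V.
But 0.103 V < V_ov = 0.53 V, so the device is actually in triode.
In triode I_D = k_p[V_ov V_SD − ½ V_SD²] and I_D = (V_DD − V_SD)/R_D. Equating: 6.22 V_SD² − 7.591 V_SD + 1.85 = 0, giving V_SD = 0.336 V (the root below V_ov).
I_D = (1.85 − 0.336) / 2.68 = 0.565 mA.

I_D = 0.565 mA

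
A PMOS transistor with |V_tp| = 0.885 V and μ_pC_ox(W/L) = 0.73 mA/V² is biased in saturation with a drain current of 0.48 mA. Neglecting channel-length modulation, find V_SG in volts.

In saturation I_D = ½ k_p (V_SG − |V_tp|)², so V_SG − |V_tp| = √(2 I_D / k_p) = √(2 × 0.48 / 0.73) = 1.15 V.
V_SG = 0.885 + 1.15 = 2.03 V.

V_SG = 2.03 V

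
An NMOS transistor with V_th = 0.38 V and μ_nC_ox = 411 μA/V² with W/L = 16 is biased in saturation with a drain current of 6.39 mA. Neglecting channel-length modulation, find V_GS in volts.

k_n = μ_nC_ox · (W/L) = 6.576 mA/V².
In saturation I_D = ½ k_n (V_GS − V_th)², so V_GS − V_th = √(2 I_D / k_n) = √(2 × 6.39 / 6.576) = 1.39 V.
V_GS = 0.38 + 1.39 = 1.77 V.

V_GS = 1.77 V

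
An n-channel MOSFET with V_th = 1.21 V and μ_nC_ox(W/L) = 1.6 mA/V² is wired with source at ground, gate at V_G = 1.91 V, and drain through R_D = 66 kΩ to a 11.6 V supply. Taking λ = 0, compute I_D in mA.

I_D = 0.173 mA

V_GS = V_G = 1.91 V, so V_ov = 1.91 − 1.21 = 0.7 V.
Assume saturation: I_D = ½ k_n V_ov² = 0.5 × 1.6 × 0.7² = 0.392 mA, giving V_DS = V_DD − I_D R_D = 11.6 − 0.392 × 66 = -14.3 V.
But -14.3 V < V_ov = 0.7 V, so the device is actually in triode.
In triode I_D = k_n[V_ov V_DS − ½ V_DS²] and I_D = (V_DD − V_DS)/R_D. Equating: 52.8 V_DS² − 74.92 V_DS + 11.6 = 0, giving V_DS = 0.177 V (the root below V_ov).
I_D = (11.6 − 0.177) / 66 = 0.173 mA.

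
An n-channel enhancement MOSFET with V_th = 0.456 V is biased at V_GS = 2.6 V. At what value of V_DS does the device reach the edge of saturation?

V_DS,sat = 2.14 V

The boundary between triode and saturation is V_DS = V_GS − V_th = V_ov.
V_ov = 2.6 − 0.456 = 2.14 V.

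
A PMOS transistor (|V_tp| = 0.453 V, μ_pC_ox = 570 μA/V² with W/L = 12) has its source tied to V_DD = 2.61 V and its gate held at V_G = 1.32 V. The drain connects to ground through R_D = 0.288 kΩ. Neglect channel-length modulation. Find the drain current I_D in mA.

V_SG = V_DD − V_G = 2.61 − 1.32 = 1.29 V, so V_ov = 1.29 − 0.453 = 0.837 V.
k_p = μ_pC_ox · (W/L) = 6.84 mA/V².
Assume saturation: I_D = ½ k_p V_ov² = 0.5 × 6.84 × 0.837² = 2.4 mA, giving V_SD = V_DD − I_D R_D = 2.61 − 2.4 × 0.288 = 1.92 V.
V_SD = 1.92 V ≥ V_ov = 0.837 V, confirming saturation.

I_D = 2.40 mA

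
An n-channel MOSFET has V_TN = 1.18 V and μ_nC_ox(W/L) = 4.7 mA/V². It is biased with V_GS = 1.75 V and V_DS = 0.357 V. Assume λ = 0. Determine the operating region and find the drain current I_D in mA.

Triode; I_D = 0.657 mA

V_ov = V_GS − V_TN = 1.75 − 1.18 = 0.57 V.
Since V_DS = 0.357 V < V_ov = 0.57 V, the device is in the triode region.
I_D = k_n [V_ov · V_DS − ½ V_DS²] = 4.7 × [0.57 × 0.357 − 0.5 × 0.357²] = 0.657 mA.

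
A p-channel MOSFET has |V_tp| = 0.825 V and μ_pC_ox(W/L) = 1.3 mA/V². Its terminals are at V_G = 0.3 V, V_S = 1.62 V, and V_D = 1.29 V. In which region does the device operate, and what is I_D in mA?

V_SG = V_S − V_G = 1.62 − 0.3 = 1.32 V; V_SD = V_S − V_D = 1.62 − 1.29 = 0.33 V.
V_ov = V_SG − |V_tp| = 1.32 − 0.825 = 0.495 V.
Since V_SD = 0.33 V < V_ov = 0.495 V, the device is in the triode region.
I_D = k_p [V_ov · V_SD − ½ V_SD²] = 1.3 × [0.495 × 0.33 − 0.5 × 0.33²] = 0.142 mA.

Triode; I_D = 0.142 mA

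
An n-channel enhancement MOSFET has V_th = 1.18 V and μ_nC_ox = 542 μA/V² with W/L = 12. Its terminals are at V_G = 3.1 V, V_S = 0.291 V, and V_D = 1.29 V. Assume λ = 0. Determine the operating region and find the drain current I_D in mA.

V_GS = V_G − V_S = 3.1 − 0.291 = 2.81 V; V_DS = V_D − V_S = 1.29 − 0.291 = 0.999 V.
k_n = μ_nC_ox · (W/L) = 6.504 mA/V².
V_ov = V_GS − V_th = 2.81 − 1.18 = 1.63 V.
Since V_DS = 0.999 V < V_ov = 1.63 V, the device is in the triode region.
I_D = k_n [V_ov · V_DS − ½ V_DS²] = 6.504 × [1.63 × 0.999 − 0.5 × 0.999²] = 7.34 mA.

Triode; I_D = 7.34 mA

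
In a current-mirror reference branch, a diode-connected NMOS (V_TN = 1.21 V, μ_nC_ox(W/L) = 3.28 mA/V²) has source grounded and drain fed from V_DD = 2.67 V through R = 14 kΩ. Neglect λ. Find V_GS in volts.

V_GS = 1.44 V

With gate tied to drain, V_GS = V_DS ≥ V_GS − V_TN, so the device is in saturation.
KCL at the drain: ½ k_n (V_GS − V_TN)² = (V_DD − V_GS)/R.
Let x = V_GS − 1.21. Then 23 x² + x − 1.46 = 0, giving x = 0.231 V (positive root), so V_GS = 1.44 V.
I_D = (V_DD − V_GS)/R = (2.67 − 1.44) / 14 = 0.0878 mA.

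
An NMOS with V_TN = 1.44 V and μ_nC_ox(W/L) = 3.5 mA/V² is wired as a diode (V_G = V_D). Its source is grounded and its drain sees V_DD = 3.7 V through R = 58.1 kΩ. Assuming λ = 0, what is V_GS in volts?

With gate tied to drain, V_GS = V_DS ≥ V_GS − V_TN, so the device is in saturation.
KCL at the drain: ½ k_n (V_GS − V_TN)² = (V_DD − V_GS)/R.
Let x = V_GS − 1.44. Then 102 x² + x − 2.26 = 0, giving x = 0.144 V (positive root), so V_GS = 1.58 V.
I_D = (V_DD − V_GS)/R = (3.7 − 1.58) / 58.1 = 0.0364 mA.

V_GS = 1.58 V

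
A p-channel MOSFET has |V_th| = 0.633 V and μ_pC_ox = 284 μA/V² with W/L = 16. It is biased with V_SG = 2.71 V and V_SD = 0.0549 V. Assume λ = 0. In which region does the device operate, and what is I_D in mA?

Triode; I_D = 0.511 mA

k_p = μ_pC_ox · (W/L) = 4.544 mA/V².
V_ov = V_SG − |V_th| = 2.71 − 0.633 = 2.08 V.
Since V_SD = 0.0549 V < V_ov = 2.08 V, the device is in the triode region.
I_D = k_p [V_ov · V_SD − ½ V_SD²] = 4.544 × [2.08 × 0.0549 − 0.5 × 0.0549²] = 0.511 mA.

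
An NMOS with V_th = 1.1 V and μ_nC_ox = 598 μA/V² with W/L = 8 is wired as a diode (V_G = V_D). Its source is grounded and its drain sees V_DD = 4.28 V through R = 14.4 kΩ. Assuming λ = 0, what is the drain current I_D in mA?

With gate tied to drain, V_GS = V_DS ≥ V_GS − V_th, so the device is in saturation.
k_n = μ_nC_ox · (W/L) = 4.784 mA/V².
KCL at the drain: ½ k_n (V_GS − V_th)² = (V_DD − V_GS)/R.
Let x = V_GS − 1.1. Then 34.4 x² + x − 3.18 = 0, giving x = 0.29 V (positive root), so V_GS = 1.39 V.
I_D = (V_DD − V_GS)/R = (4.28 − 1.39) / 14.4 = 0.201 mA.

I_D = 0.201 mA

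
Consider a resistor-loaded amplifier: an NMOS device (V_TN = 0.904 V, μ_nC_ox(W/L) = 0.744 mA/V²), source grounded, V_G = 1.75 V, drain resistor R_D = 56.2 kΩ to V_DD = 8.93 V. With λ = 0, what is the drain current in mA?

I_D = 0.154 mA

V_GS = V_G = 1.75 V, so V_ov = 1.75 − 0.904 = 0.846 V.
Assume saturation: I_D = ½ k_n V_ov² = 0.5 × 0.744 × 0.846² = 0.266 mA, giving V_DS = V_DD − I_D R_D = 8.93 − 0.266 × 56.2 = -6.03 V.
But -6.03 V < V_ov = 0.846 V, so the device is actually in triode.
In triode I_D = k_n[V_ov V_DS − ½ V_DS²] and I_D = (V_DD − V_DS)/R_D. Equating: 20.9 V_DS² − 36.37 V_DS + 8.93 = 0, giving V_DS = 0.296 V (the root below V_ov).
I_D = (8.93 − 0.296) / 56.2 = 0.154 mA.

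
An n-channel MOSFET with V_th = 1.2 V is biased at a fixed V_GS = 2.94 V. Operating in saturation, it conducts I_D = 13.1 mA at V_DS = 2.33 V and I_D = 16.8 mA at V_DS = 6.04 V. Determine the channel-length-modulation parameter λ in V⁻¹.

λ = 0.0925 V⁻¹

With V_GS fixed, I_D ∝ (1 + λ V_DS) in saturation, so I_D2/I_D1 = (1 + λ V_DS2)/(1 + λ V_DS1).
16.8/13.1 = 1.282 = (1 + 6.04 λ)/(1 + 2.33 λ).
Solving: λ (I_D1 V_DS2 − I_D2 V_DS1) = I_D2 − I_D1, so λ = (16.8 − 13.1) / (13.1 × 6.04 − 16.8 × 2.33) = 3.7 / 40 = 0.0925 V⁻¹.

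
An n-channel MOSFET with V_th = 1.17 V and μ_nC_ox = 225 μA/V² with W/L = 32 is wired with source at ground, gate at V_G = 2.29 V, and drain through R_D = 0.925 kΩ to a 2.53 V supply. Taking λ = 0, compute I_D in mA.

V_GS = V_G = 2.29 V, so V_ov = 2.29 − 1.17 = 1.12 V.
k_n = μ_nC_ox · (W/L) = 7.2 mA/V².
Assume saturation: I_D = ½ k_n V_ov² = 0.5 × 7.2 × 1.12² = 4.52 mA, giving V_DS = V_DD − I_D R_D = 2.53 − 4.52 × 0.925 = -1.65 V.
But -1.65 V < V_ov = 1.12 V, so the device is actually in triode.
In triode I_D = k_n[V_ov V_DS − ½ V_DS²] and I_D = (V_DD − V_DS)/R_D. Equating: 3.33 V_DS² − 8.459 V_DS + 2.53 = 0, giving V_DS = 0.346 V (the root below V_ov).
I_D = (2.53 − 0.346) / 0.925 = 2.36 mA.

I_D = 2.36 mA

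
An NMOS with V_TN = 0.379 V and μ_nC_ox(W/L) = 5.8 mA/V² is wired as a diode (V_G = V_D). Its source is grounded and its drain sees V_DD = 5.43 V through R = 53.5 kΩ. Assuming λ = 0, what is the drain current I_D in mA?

With gate tied to drain, V_GS = V_DS ≥ V_GS − V_TN, so the device is in saturation.
KCL at the drain: ½ k_n (V_GS − V_TN)² = (V_DD − V_GS)/R.
Let x = V_GS − 0.379. Then 155 x² + x − 5.051 = 0, giving x = 0.177 V (positive root), so V_GS = 0.556 V.
I_D = (V_DD − V_GS)/R = (5.43 − 0.556) / 53.5 = 0.0911 mA.

I_D = 0.0911 mA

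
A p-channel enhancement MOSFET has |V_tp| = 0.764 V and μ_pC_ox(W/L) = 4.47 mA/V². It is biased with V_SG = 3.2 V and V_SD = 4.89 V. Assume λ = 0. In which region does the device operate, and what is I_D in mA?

Saturation; I_D = 13.3 mA

V_ov = V_SG − |V_tp| = 3.2 − 0.764 = 2.44 V.
Since V_SD = 4.89 V ≥ V_ov = 2.44 V, the device is in saturation.
I_D = ½ k_p V_ov² = 0.5 × 4.47 × 2.44² = 13.3 mA.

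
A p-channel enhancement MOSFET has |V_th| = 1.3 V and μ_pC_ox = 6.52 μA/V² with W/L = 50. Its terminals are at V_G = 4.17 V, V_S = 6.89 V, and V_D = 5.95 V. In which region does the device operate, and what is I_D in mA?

Triode; I_D = 0.291 mA

V_SG = V_S − V_G = 6.89 − 4.17 = 2.72 V; V_SD = V_S − V_D = 6.89 − 5.95 = 0.94 V.
k_p = μ_pC_ox · (W/L) = 0.326 mA/V².
V_ov = V_SG − |V_th| = 2.72 − 1.3 = 1.42 V.
Since V_SD = 0.94 V < V_ov = 1.42 V, the device is in the triode region.
I_D = k_p [V_ov · V_SD − ½ V_SD²] = 0.326 × [1.42 × 0.94 − 0.5 × 0.94²] = 0.291 mA.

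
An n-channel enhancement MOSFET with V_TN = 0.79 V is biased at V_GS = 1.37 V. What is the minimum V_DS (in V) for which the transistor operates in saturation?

V_DS,sat = 0.580 V

The boundary between triode and saturation is V_DS = V_GS − V_TN = V_ov.
V_ov = 1.37 − 0.79 = 0.58 V.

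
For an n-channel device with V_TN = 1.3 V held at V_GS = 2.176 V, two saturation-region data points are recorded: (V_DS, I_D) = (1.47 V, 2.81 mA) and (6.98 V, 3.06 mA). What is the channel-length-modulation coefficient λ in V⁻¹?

With V_GS fixed, I_D ∝ (1 + λ V_DS) in saturation, so I_D2/I_D1 = (1 + λ V_DS2)/(1 + λ V_DS1).
3.06/2.81 = 1.089 = (1 + 6.98 λ)/(1 + 1.47 λ).
Solving: λ (I_D1 V_DS2 − I_D2 V_DS1) = I_D2 − I_D1, so λ = (3.06 − 2.81) / (2.81 × 6.98 − 3.06 × 1.47) = 0.25 / 15.1 = 0.0165 V⁻¹.

λ = 0.0165 V⁻¹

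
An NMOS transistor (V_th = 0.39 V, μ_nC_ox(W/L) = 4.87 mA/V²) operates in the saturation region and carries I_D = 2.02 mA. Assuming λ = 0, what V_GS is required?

V_GS = 1.30 V

In saturation I_D = ½ k_n (V_GS − V_th)², so V_GS − V_th = √(2 I_D / k_n) = √(2 × 2.02 / 4.87) = 0.911 V.
V_GS = 0.39 + 0.911 = 1.3 V.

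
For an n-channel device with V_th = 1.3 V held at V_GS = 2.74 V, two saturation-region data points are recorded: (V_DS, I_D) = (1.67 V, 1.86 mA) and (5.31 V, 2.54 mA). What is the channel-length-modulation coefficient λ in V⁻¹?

With V_GS fixed, I_D ∝ (1 + λ V_DS) in saturation, so I_D2/I_D1 = (1 + λ V_DS2)/(1 + λ V_DS1).
2.54/1.86 = 1.366 = (1 + 5.31 λ)/(1 + 1.67 λ).
Solving: λ (I_D1 V_DS2 − I_D2 V_DS1) = I_D2 − I_D1, so λ = (2.54 − 1.86) / (1.86 × 5.31 − 2.54 × 1.67) = 0.68 / 5.63 = 0.121 V⁻¹.

λ = 0.121 V⁻¹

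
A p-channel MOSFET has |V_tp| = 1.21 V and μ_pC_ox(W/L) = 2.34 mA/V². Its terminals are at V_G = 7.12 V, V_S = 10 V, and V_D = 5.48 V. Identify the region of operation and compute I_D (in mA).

V_SG = V_S − V_G = 10 − 7.12 = 2.88 V; V_SD = V_S − V_D = 10 − 5.48 = 4.52 V.
V_ov = V_SG − |V_tp| = 2.88 − 1.21 = 1.67 V.
Since V_SD = 4.52 V ≥ V_ov = 1.67 V, the device is in saturation.
I_D = ½ k_p V_ov² = 0.5 × 2.34 × 1.67² = 3.26 mA.

Saturation; I_D = 3.26 mA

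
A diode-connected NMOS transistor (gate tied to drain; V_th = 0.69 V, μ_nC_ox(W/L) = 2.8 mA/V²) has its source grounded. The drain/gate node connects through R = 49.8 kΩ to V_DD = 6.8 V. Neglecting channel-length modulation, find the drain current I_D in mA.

I_D = 0.117 mA

With gate tied to drain, V_GS = V_DS ≥ V_GS − V_th, so the device is in saturation.
KCL at the drain: ½ k_n (V_GS − V_th)² = (V_DD − V_GS)/R.
Let x = V_GS − 0.69. Then 69.7 x² + x − 6.11 = 0, giving x = 0.289 V (positive root), so V_GS = 0.979 V.
I_D = (V_DD − V_GS)/R = (6.8 − 0.979) / 49.8 = 0.117 mA.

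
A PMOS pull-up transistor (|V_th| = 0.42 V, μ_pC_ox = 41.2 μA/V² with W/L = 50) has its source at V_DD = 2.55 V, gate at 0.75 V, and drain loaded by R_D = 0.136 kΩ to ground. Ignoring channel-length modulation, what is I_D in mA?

I_D = 1.96 mA

V_SG = V_DD − V_G = 2.55 − 0.75 = 1.8 V, so V_ov = 1.8 − 0.42 = 1.38 V.
k_p = μ_pC_ox · (W/L) = 2.06 mA/V².
Assume saturation: I_D = ½ k_p V_ov² = 0.5 × 2.06 × 1.38² = 1.96 mA, giving V_SD = V_DD − I_D R_D = 2.55 − 1.96 × 0.136 = 2.28 V.
V_SD = 2.28 V ≥ V_ov = 1.38 V, confirming saturation.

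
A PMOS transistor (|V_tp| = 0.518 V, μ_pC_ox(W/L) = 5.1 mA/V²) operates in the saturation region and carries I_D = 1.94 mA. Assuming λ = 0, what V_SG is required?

In saturation I_D = ½ k_p (V_SG − |V_tp|)², so V_SG − |V_tp| = √(2 I_D / k_p) = √(2 × 1.94 / 5.1) = 0.872 V.
V_SG = 0.518 + 0.872 = 1.39 V.

V_SG = 1.39 V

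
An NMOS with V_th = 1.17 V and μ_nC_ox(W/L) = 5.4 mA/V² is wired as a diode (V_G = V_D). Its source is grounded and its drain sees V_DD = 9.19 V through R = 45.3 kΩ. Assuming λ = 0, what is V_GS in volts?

With gate tied to drain, V_GS = V_DS ≥ V_GS − V_th, so the device is in saturation.
KCL at the drain: ½ k_n (V_GS − V_th)² = (V_DD − V_GS)/R.
Let x = V_GS − 1.17. Then 122 x² + x − 8.02 = 0, giving x = 0.252 V (positive root), so V_GS = 1.42 V.
I_D = (V_DD − V_GS)/R = (9.19 − 1.42) / 45.3 = 0.171 mA.

V_GS = 1.42 V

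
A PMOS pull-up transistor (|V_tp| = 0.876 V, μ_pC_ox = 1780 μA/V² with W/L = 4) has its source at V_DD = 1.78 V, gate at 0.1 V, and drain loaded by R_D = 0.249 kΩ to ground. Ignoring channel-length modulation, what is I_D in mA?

V_SG = V_DD − V_G = 1.78 − 0.1 = 1.68 V, so V_ov = 1.68 − 0.876 = 0.804 V.
k_p = μ_pC_ox · (W/L) = 7.12 mA/V².
Assume saturation: I_D = ½ k_p V_ov² = 0.5 × 7.12 × 0.804² = 2.3 mA, giving V_SD = V_DD − I_D R_D = 1.78 − 2.3 × 0.249 = 1.21 V.
V_SD = 1.21 V ≥ V_ov = 0.804 V, confirming saturation.

I_D = 2.30 mA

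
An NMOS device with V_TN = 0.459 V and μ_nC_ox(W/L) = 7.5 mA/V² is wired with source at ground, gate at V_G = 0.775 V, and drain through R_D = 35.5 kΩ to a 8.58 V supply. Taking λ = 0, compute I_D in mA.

V_GS = V_G = 0.775 V, so V_ov = 0.775 − 0.459 = 0.316 V.
Assume saturation: I_D = ½ k_n V_ov² = 0.5 × 7.5 × 0.316² = 0.374 mA, giving V_DS = V_DD − I_D R_D = 8.58 − 0.374 × 35.5 = -4.71 V.
But -4.71 V < V_ov = 0.316 V, so the device is actually in triode.
In triode I_D = k_n[V_ov V_DS − ½ V_DS²] and I_D = (V_DD − V_DS)/R_D. Equating: 133 V_DS² − 85.14 V_DS + 8.58 = 0, giving V_DS = 0.125 V (the root below V_ov).
I_D = (8.58 − 0.125) / 35.5 = 0.238 mA.

I_D = 0.238 mA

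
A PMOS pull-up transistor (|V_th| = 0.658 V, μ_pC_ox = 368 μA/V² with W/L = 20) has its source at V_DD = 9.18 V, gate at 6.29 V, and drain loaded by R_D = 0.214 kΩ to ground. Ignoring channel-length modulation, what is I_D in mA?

I_D = 18.3 mA

V_SG = V_DD − V_G = 9.18 − 6.29 = 2.89 V, so V_ov = 2.89 − 0.658 = 2.23 V.
k_p = μ_pC_ox · (W/L) = 7.36 mA/V².
Assume saturation: I_D = ½ k_p V_ov² = 0.5 × 7.36 × 2.23² = 18.3 mA, giving V_SD = V_DD − I_D R_D = 9.18 − 18.3 × 0.214 = 5.26 V.
V_SD = 5.26 V ≥ V_ov = 2.23 V, confirming saturation.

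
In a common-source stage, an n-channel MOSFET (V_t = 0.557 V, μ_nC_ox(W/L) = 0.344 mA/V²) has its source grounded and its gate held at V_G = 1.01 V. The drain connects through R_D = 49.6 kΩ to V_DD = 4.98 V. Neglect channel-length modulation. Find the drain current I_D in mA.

I_D = 0.0353 mA

V_GS = V_G = 1.01 V, so V_ov = 1.01 − 0.557 = 0.453 V.
Assume saturation: I_D = ½ k_n V_ov² = 0.5 × 0.344 × 0.453² = 0.0353 mA, giving V_DS = V_DD − I_D R_D = 4.98 − 0.0353 × 49.6 = 3.23 V.
V_DS = 3.23 V ≥ V_ov = 0.453 V, confirming saturation.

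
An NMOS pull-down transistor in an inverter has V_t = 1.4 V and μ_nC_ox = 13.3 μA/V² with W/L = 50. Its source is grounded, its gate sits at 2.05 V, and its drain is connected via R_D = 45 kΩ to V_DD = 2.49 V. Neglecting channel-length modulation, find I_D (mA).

V_GS = V_G = 2.05 V, so V_ov = 2.05 − 1.4 = 0.65 V.
k_n = μ_nC_ox · (W/L) = 0.665 mA/V².
Assume saturation: I_D = ½ k_n V_ov² = 0.5 × 0.665 × 0.65² = 0.14 mA, giving V_DS = V_DD − I_D R_D = 2.49 − 0.14 × 45 = -3.83 V.
But -3.83 V < V_ov = 0.65 V, so the device is actually in triode.
In triode I_D = k_n[V_ov V_DS − ½ V_DS²] and I_D = (V_DD − V_DS)/R_D. Equating: 15 V_DS² − 20.45 V_DS + 2.49 = 0, giving V_DS = 0.135 V (the root below V_ov).
I_D = (2.49 − 0.135) / 45 = 0.0523 mA.

I_D = 0.0523 mA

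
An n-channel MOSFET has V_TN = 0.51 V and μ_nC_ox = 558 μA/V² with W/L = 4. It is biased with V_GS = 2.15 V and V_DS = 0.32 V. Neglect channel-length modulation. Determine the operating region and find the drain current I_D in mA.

k_n = μ_nC_ox · (W/L) = 2.232 mA/V².
V_ov = V_GS − V_TN = 2.15 − 0.51 = 1.64 V.
Since V_DS = 0.32 V < V_ov = 1.64 V, the device is in the triode region.
I_D = k_n [V_ov · V_DS − ½ V_DS²] = 2.232 × [1.64 × 0.32 − 0.5 × 0.32²] = 1.06 mA.

Triode; I_D = 1.06 mA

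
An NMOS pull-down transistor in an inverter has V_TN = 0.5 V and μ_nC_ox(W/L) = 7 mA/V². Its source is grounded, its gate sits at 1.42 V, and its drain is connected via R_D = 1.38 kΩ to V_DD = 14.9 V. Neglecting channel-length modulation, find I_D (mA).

I_D = 2.96 mA

V_GS = V_G = 1.42 V, so V_ov = 1.42 − 0.5 = 0.92 V.
Assume saturation: I_D = ½ k_n V_ov² = 0.5 × 7 × 0.92² = 2.96 mA, giving V_DS = V_DD − I_D R_D = 14.9 − 2.96 × 1.38 = 10.8 V.
V_DS = 10.8 V ≥ V_ov = 0.92 V, confirming saturation.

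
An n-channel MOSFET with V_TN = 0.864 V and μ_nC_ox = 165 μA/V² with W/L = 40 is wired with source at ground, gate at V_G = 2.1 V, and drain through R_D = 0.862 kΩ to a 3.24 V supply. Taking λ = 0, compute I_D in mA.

I_D = 3.19 mA

V_GS = V_G = 2.1 V, so V_ov = 2.1 − 0.864 = 1.24 V.
k_n = μ_nC_ox · (W/L) = 6.6 mA/V².
Assume saturation: I_D = ½ k_n V_ov² = 0.5 × 6.6 × 1.24² = 5.04 mA, giving V_DS = V_DD − I_D R_D = 3.24 − 5.04 × 0.862 = -1.11 V.
But -1.11 V < V_ov = 1.24 V, so the device is actually in triode.
In triode I_D = k_n[V_ov V_DS − ½ V_DS²] and I_D = (V_DD − V_DS)/R_D. Equating: 2.84 V_DS² − 8.032 V_DS + 3.24 = 0, giving V_DS = 0.488 V (the root below V_ov).
I_D = (3.24 − 0.488) / 0.862 = 3.19 mA.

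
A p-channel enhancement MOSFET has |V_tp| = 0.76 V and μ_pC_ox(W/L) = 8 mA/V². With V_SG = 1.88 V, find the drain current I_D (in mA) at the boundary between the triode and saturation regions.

At the boundary V_SD = V_ov = V_SG − |V_tp| = 1.88 − 0.76 = 1.12 V.
I_D = ½ k_p V_ov² = 0.5 × 8 × 1.12² = 5.02 mA.

I_D = 5.02 mA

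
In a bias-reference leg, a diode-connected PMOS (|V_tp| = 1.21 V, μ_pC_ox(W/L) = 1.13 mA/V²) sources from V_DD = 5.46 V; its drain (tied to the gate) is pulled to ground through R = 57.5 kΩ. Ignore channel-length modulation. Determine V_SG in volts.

V_SG = 1.56 V

With gate tied to drain, V_SG = V_SD ≥ V_SG − |V_tp|, so the device is in saturation.
KCL at the drain: ½ k_p (V_SG − |V_tp|)² = (V_DD − V_SG)/R.
Let x = V_SG − 1.21. Then 32.5 x² + x − 4.25 = 0, giving x = 0.347 V (positive root), so V_SG = 1.56 V.
I_D = (V_DD − V_SG)/R = (5.46 − 1.56) / 57.5 = 0.0679 mA.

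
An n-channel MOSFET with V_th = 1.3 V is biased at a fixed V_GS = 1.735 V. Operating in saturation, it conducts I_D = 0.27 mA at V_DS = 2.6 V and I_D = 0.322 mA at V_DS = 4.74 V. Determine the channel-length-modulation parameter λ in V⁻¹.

With V_GS fixed, I_D ∝ (1 + λ V_DS) in saturation, so I_D2/I_D1 = (1 + λ V_DS2)/(1 + λ V_DS1).
0.322/0.27 = 1.193 = (1 + 4.74 λ)/(1 + 2.6 λ).
Solving: λ (I_D1 V_DS2 − I_D2 V_DS1) = I_D2 − I_D1, so λ = (0.322 − 0.27) / (0.27 × 4.74 − 0.322 × 2.6) = 0.052 / 0.443 = 0.117 V⁻¹.

λ = 0.117 V⁻¹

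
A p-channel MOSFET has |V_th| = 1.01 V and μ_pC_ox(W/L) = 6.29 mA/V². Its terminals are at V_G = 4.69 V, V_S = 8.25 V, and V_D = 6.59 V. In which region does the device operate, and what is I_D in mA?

Triode; I_D = 18.0 mA

V_SG = V_S − V_G = 8.25 − 4.69 = 3.56 V; V_SD = V_S − V_D = 8.25 − 6.59 = 1.66 V.
V_ov = V_SG − |V_th| = 3.56 − 1.01 = 2.55 V.
Since V_SD = 1.66 V < V_ov = 2.55 V, the device is in the triode region.
I_D = k_p [V_ov · V_SD − ½ V_SD²] = 6.29 × [2.55 × 1.66 − 0.5 × 1.66²] = 18 mA.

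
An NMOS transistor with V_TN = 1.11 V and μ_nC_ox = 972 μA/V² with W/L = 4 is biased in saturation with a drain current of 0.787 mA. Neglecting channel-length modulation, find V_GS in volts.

V_GS = 1.75 V

k_n = μ_nC_ox · (W/L) = 3.888 mA/V².
In saturation I_D = ½ k_n (V_GS − V_TN)², so V_GS − V_TN = √(2 I_D / k_n) = √(2 × 0.787 / 3.888) = 0.636 V.
V_GS = 1.11 + 0.636 = 1.75 V.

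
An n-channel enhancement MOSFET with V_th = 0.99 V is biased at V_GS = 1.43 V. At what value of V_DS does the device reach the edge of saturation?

The boundary between triode and saturation is V_DS = V_GS − V_th = V_ov.
V_ov = 1.43 − 0.99 = 0.44 V.

V_DS,sat = 0.440 V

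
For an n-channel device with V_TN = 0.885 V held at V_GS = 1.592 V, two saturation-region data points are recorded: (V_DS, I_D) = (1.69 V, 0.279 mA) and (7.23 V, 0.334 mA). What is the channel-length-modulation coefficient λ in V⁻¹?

λ = 0.0379 V⁻¹

With V_GS fixed, I_D ∝ (1 + λ V_DS) in saturation, so I_D2/I_D1 = (1 + λ V_DS2)/(1 + λ V_DS1).
0.334/0.279 = 1.197 = (1 + 7.23 λ)/(1 + 1.69 λ).
Solving: λ (I_D1 V_DS2 − I_D2 V_DS1) = I_D2 − I_D1, so λ = (0.334 − 0.279) / (0.279 × 7.23 − 0.334 × 1.69) = 0.055 / 1.45 = 0.0379 V⁻¹.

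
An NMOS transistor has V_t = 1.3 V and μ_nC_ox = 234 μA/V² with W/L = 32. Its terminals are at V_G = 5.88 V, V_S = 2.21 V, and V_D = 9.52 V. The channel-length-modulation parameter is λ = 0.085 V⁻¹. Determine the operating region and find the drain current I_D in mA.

Saturation; I_D = 34.1 mA

V_GS = V_G − V_S = 5.88 − 2.21 = 3.67 V; V_DS = V_D − V_S = 9.52 − 2.21 = 7.31 V.
k_n = μ_nC_ox · (W/L) = 7.488 mA/V².
V_ov = V_GS − V_t = 3.67 − 1.3 = 2.37 V.
Since V_DS = 7.31 V ≥ V_ov = 2.37 V, the device is in saturation.
I_D = ½ k_n V_ov² (1 + λ V_DS) = 0.5 × 7.488 × 2.37² × (1 + 0.085 × 7.31) = 34.1 mA.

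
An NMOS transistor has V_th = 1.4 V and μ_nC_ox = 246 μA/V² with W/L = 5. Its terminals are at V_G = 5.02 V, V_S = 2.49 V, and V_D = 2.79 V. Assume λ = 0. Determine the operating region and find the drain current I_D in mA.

V_GS = V_G − V_S = 5.02 − 2.49 = 2.53 V; V_DS = V_D − V_S = 2.79 − 2.49 = 0.3 V.
k_n = μ_nC_ox · (W/L) = 1.23 mA/V².
V_ov = V_GS − V_th = 2.53 − 1.4 = 1.13 V.
Since V_DS = 0.3 V < V_ov = 1.13 V, the device is in the triode region.
I_D = k_n [V_ov · V_DS − ½ V_DS²] = 1.23 × [1.13 × 0.3 − 0.5 × 0.3²] = 0.362 mA.

Triode; I_D = 0.362 mA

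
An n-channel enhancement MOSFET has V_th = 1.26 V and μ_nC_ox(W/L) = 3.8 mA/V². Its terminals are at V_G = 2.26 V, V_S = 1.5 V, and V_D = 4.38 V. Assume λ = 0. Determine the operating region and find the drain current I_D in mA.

V_GS = V_G − V_S = 2.26 − 1.5 = 0.76 V; V_DS = V_D − V_S = 4.38 − 1.5 = 2.88 V.
V_GS = 0.76 V < V_th = 1.26 V, so the transistor is in cutoff.

Cutoff; I_D = 0 mA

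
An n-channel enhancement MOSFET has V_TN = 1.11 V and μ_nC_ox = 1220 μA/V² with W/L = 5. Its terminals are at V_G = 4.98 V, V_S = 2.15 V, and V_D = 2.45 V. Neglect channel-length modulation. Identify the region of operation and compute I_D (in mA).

Triode; I_D = 2.87 mA

V_GS = V_G − V_S = 4.98 − 2.15 = 2.83 V; V_DS = V_D − V_S = 2.45 − 2.15 = 0.3 V.
k_n = μ_nC_ox · (W/L) = 6.1 mA/V².
V_ov = V_GS − V_TN = 2.83 − 1.11 = 1.72 V.
Since V_DS = 0.3 V < V_ov = 1.72 V, the device is in the triode region.
I_D = k_n [V_ov · V_DS − ½ V_DS²] = 6.1 × [1.72 × 0.3 − 0.5 × 0.3²] = 2.87 mA.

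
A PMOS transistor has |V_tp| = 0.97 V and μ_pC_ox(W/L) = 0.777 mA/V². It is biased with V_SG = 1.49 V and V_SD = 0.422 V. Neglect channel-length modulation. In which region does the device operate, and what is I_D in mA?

Triode; I_D = 0.101 mA

V_ov = V_SG − |V_tp| = 1.49 − 0.97 = 0.52 V.
Since V_SD = 0.422 V < V_ov = 0.52 V, the device is in the triode region.
I_D = k_p [V_ov · V_SD − ½ V_SD²] = 0.777 × [0.52 × 0.422 − 0.5 × 0.422²] = 0.101 mA.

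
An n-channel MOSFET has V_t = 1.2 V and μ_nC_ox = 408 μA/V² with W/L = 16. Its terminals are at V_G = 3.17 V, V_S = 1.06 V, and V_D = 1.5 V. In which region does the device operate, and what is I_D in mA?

V_GS = V_G − V_S = 3.17 − 1.06 = 2.11 V; V_DS = V_D − V_S = 1.5 − 1.06 = 0.44 V.
k_n = μ_nC_ox · (W/L) = 6.528 mA/V².
V_ov = V_GS − V_t = 2.11 − 1.2 = 0.91 V.
Since V_DS = 0.44 V < V_ov = 0.91 V, the device is in the triode region.
I_D = k_n [V_ov · V_DS − ½ V_DS²] = 6.528 × [0.91 × 0.44 − 0.5 × 0.44²] = 1.98 mA.

Triode; I_D = 1.98 mA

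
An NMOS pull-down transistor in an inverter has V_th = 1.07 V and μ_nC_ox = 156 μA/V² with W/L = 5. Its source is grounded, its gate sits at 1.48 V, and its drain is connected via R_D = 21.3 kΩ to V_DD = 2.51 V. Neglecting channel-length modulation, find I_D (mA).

I_D = 0.0656 mA

V_GS = V_G = 1.48 V, so V_ov = 1.48 − 1.07 = 0.41 V.
k_n = μ_nC_ox · (W/L) = 0.78 mA/V².
Assume saturation: I_D = ½ k_n V_ov² = 0.5 × 0.78 × 0.41² = 0.0656 mA, giving V_DS = V_DD − I_D R_D = 2.51 − 0.0656 × 21.3 = 1.11 V.
V_DS = 1.11 V ≥ V_ov = 0.41 V, confirming saturation.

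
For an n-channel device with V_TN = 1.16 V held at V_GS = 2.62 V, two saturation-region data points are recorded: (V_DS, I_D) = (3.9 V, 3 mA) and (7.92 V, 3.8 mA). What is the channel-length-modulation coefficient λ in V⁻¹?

λ = 0.0895 V⁻¹

With V_GS fixed, I_D ∝ (1 + λ V_DS) in saturation, so I_D2/I_D1 = (1 + λ V_DS2)/(1 + λ V_DS1).
3.8/3 = 1.267 = (1 + 7.92 λ)/(1 + 3.9 λ).
Solving: λ (I_D1 V_DS2 − I_D2 V_DS1) = I_D2 − I_D1, so λ = (3.8 − 3) / (3 × 7.92 − 3.8 × 3.9) = 0.8 / 8.94 = 0.0895 V⁻¹.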